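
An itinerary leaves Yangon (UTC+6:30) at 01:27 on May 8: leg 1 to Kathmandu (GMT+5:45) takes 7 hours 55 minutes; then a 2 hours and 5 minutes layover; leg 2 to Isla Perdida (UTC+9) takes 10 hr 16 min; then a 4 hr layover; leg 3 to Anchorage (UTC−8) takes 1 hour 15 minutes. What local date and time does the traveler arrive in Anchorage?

12:28 on May 8

Convert departure to UTC: 01:27 − 6:30 = 18:57 UTC on May 7.
Add 7 hours 55 minutes leg 1 → 02:52 UTC (May 8).
Add 2 hours and 5 minutes layover in Kathmandu → 04:57 UTC.
Add 10 hours 16 minutes leg 2 → 15:13 UTC.
Add 4 hours layover in Isla Perdida → 19:13 UTC.
Add 1 hour and 15 minutes leg 3 → 20:28 UTC.
Anchorage is UTC−8:00, so local arrival = 20:28 − 8:00 = 12:28 on May 8.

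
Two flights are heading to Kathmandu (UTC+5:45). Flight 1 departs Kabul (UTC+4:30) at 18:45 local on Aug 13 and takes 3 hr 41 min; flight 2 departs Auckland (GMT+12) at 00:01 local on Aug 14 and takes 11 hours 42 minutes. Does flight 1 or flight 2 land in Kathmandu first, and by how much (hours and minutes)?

Flight 1 in UTC: 18:45 − 4:30 = 14:15 on Aug 13.
+3 hours 41 minutes → arrive 17:56 UTC on Aug 13.
Flight 2 in UTC: 00:01 − 12:00 = 12:01 on Aug 13.
+11 hours 42 minutes → arrive 23:43 UTC on Aug 13.
Flight 1 lands earlier by 5 hours 47 minutes.

the first, by 5 hours 47 minutes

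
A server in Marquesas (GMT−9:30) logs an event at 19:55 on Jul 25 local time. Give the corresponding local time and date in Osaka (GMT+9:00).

In UTC: 19:55 + 9:30 = 05:25 on Jul 26.
Osaka is UTC+9:00: 05:25 + 9:00 = 14:25 on Jul 26.

14:25 on July 26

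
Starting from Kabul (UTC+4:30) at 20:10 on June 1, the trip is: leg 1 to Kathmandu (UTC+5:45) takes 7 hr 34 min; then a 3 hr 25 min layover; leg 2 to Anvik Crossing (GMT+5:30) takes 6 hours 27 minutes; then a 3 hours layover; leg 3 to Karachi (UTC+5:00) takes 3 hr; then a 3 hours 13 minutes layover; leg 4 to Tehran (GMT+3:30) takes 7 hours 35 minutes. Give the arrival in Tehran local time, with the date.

05:24 on June 3

Convert departure to UTC: 20:10 − 4:30 = 15:40 UTC on Jun 1.
Add 7 hours 34 minutes leg 1 → 23:14 UTC.
Add 3 hours 25 minutes layover in Kathmandu → 02:39 UTC (Jun 2).
Add 6 hours 27 minutes leg 2 → 09:06 UTC.
Add 3 hours layover in Anvik Crossing → 12:06 UTC.
Add 3 hours leg 3 → 15:06 UTC.
Add 3 hours and 13 minutes layover in Karachi → 18:19 UTC.
Add 7 hours 35 minutes leg 4 → 01:54 UTC (Jun 3).
Tehran is UTC+3:30, so local arrival = 01:54 + 3:30 = 05:24 on Jun 3.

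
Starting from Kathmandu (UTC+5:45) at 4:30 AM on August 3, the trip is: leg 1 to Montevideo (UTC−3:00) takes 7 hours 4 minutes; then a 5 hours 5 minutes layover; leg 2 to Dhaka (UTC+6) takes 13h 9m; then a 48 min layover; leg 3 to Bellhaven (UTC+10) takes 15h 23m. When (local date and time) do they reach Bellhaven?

2:14 AM on Aug 5

Convert departure to UTC: 4:30 AM − 5:45 = 10:45 PM UTC on Aug 2.
Add 7 hours 4 minutes leg 1 → 5:49 AM UTC (Aug 3).
Add 5 hours and 5 minutes layover in Montevideo → 10:54 AM UTC.
Add 13 hours and 9 minutes leg 2 → 12:03 AM UTC (Aug 4).
Add 48 minutes layover in Dhaka → 12:51 AM UTC.
Add 15 hours 23 minutes leg 3 → 4:14 PM UTC.
Bellhaven is UTC+10:00, so local arrival = 4:14 PM + 10:00 = 2:14 AM on Aug 5.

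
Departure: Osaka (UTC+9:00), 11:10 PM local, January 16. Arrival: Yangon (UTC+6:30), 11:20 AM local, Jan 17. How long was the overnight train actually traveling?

Departure in UTC: 11:10 PM − 9:00 = 2:10 PM on Jan 16.
Arrival in UTC: 11:20 AM − 6:30 = 4:50 AM on Jan 17.
Elapsed = 4:50 AM − 2:10 PM (+1 day) = 14 hours 40 minutes.

14 hours 40 minutes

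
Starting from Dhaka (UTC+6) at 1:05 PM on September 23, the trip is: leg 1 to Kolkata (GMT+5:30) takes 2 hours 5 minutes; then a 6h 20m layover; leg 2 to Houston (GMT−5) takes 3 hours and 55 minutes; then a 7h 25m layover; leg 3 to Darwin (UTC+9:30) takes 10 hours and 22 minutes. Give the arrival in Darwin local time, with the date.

Convert departure to UTC: 1:05 PM − 6:00 = 7:05 AM UTC on Sep 23.
Add 2 hours and 5 minutes leg 1 → 9:10 AM UTC.
Add 6 hours 20 minutes layover in Kolkata → 3:30 PM UTC.
Add 3 hours 55 minutes leg 2 → 7:25 PM UTC.
Add 7 hours and 25 minutes layover in Houston → 2:50 AM UTC (Sep 24).
Add 10 hours 22 minutes leg 3 → 1:12 PM UTC.
Darwin is UTC+9:30, so local arrival = 1:12 PM + 9:30 = 10:42 PM on Sep 24.

10:42 PM on September 24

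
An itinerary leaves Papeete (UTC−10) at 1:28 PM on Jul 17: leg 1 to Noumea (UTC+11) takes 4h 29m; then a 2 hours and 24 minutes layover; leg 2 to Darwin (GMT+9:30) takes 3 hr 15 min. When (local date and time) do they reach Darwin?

Convert departure to UTC: 1:28 PM + 10:00 = 11:28 PM UTC on Jul 17.
Add 4 hours 29 minutes leg 1 → 3:57 AM UTC (Jul 18).
Add 2 hours and 24 minutes layover in Noumea → 6:21 AM UTC.
Add 3 hours and 15 minutes leg 2 → 9:36 AM UTC.
Darwin is UTC+9:30, so local arrival = 9:36 AM + 9:30 = 7:06 PM on Jul 18.

7:06 PM on July 18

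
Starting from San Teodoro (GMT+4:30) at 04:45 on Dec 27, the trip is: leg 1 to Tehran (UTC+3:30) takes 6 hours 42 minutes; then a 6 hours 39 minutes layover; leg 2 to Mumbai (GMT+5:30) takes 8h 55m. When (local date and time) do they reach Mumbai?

Convert departure to UTC: 04:45 − 4:30 = 00:15 UTC on Dec 27.
Add 6 hours and 42 minutes leg 1 → 06:57 UTC.
Add 6 hours and 39 minutes layover in Tehran → 13:36 UTC.
Add 8 hours 55 minutes leg 2 → 22:31 UTC.
Mumbai is UTC+5:30, so local arrival = 22:31 + 5:30 = 04:01 on Dec 28.

04:01 on December 28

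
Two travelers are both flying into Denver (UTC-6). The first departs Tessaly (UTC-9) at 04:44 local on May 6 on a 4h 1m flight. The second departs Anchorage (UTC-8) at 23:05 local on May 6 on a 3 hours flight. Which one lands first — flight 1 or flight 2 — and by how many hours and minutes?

Flight 1 in UTC: 04:44 + 9:00 = 13:44 on May 6.
+4 hours and 1 minute → arrive 17:45 UTC on May 6.
Flight 2 in UTC: 23:05 + 8:00 = 07:05 on May 7.
+3 hours → arrive 10:05 UTC on May 7.
Flight 1 lands earlier by 16 hours 20 minutes.

the first, by 16 hours 20 minutes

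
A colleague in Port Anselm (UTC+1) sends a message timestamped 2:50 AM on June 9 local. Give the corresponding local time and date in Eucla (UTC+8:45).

10:35 AM on June 9

In UTC: 2:50 AM − 1:00 = 1:50 AM on Jun 9.
Eucla is UTC+8:45: 1:50 AM + 8:45 = 10:35 AM on Jun 9.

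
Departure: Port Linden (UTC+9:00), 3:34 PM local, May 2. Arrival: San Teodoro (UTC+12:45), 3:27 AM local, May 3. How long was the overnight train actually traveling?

8 hours 8 minutes

Departure in UTC: 3:34 PM − 9:00 = 6:34 AM on May 2.
Arrival in UTC: 3:27 AM − 12:45 = 2:42 PM on May 2.
Elapsed = 2:42 PM − 6:34 AM = 8 hours 8 minutes.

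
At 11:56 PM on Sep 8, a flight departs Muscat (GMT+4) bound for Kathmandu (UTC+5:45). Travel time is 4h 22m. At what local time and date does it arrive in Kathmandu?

6:03 AM on September 9

Convert departure to UTC: 11:56 PM − 4:00 = 7:56 PM UTC on Sep 8.
Add 4 hours and 22 minutes travel time → 12:18 AM UTC (Sep 9).
Kathmandu is UTC+5:45, so local arrival = 12:18 AM + 5:45 = 6:03 AM on Sep 9.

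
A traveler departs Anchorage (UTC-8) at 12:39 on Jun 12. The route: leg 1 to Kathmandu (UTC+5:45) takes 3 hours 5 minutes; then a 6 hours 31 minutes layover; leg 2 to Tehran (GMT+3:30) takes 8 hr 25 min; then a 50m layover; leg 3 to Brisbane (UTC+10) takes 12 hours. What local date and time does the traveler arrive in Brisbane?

Convert departure to UTC: 12:39 + 8:00 = 20:39 UTC on Jun 12.
Add 3 hours and 5 minutes leg 1 → 23:44 UTC.
Add 6 hours 31 minutes layover in Kathmandu → 06:15 UTC (Jun 13).
Add 8 hours and 25 minutes leg 2 → 14:40 UTC.
Add 50 minutes layover in Tehran → 15:30 UTC.
Add 12 hours leg 3 → 03:30 UTC (Jun 14).
Brisbane is UTC+10:00, so local arrival = 03:30 + 10:00 = 13:30 on Jun 14.

13:30 on June 14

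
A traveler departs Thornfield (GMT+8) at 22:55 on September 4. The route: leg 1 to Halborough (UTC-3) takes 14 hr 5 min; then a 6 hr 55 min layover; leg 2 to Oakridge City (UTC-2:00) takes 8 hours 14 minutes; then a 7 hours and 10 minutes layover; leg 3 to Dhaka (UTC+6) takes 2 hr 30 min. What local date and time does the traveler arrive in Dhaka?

Convert departure to UTC: 22:55 − 8:00 = 14:55 UTC on Sep 4.
Add 14 hours 5 minutes leg 1 → 05:00 UTC (Sep 5).
Add 6 hours and 55 minutes layover in Halborough → 11:55 UTC.
Add 8 hours 14 minutes leg 2 → 20:09 UTC.
Add 7 hours and 10 minutes layover in Oakridge City → 03:19 UTC (Sep 6).
Add 2 hours 30 minutes leg 3 → 05:49 UTC.
Dhaka is UTC+6:00, so local arrival = 05:49 + 6:00 = 11:49 on Sep 6.

11:49 on September 6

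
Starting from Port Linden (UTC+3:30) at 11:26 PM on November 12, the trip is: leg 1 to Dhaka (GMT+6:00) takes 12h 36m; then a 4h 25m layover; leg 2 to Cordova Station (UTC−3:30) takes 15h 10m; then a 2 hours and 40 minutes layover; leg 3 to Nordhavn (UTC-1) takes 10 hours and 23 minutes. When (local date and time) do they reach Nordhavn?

Convert departure to UTC: 11:26 PM − 3:30 = 7:56 PM UTC on Nov 12.
Add 12 hours 36 minutes leg 1 → 8:32 AM UTC (Nov 13).
Add 4 hours 25 minutes layover in Dhaka → 12:57 PM UTC.
Add 15 hours and 10 minutes leg 2 → 4:07 AM UTC (Nov 14).
Add 2 hours 40 minutes layover in Cordova Station → 6:47 AM UTC.
Add 10 hours 23 minutes leg 3 → 5:10 PM UTC.
Nordhavn is UTC−1:00, so local arrival = 5:10 PM − 1:00 = 4:10 PM on Nov 14.

4:10 PM on November 14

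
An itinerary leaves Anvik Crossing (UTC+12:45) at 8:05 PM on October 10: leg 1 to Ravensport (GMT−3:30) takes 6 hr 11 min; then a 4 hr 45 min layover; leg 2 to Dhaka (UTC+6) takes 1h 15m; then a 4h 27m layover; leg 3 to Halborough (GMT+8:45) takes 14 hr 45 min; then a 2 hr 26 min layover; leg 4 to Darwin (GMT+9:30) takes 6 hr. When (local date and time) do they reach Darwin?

8:39 AM on October 12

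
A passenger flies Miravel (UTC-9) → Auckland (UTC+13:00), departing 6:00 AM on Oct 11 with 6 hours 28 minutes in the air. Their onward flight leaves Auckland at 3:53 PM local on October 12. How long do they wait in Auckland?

5 hours 25 minutes

Convert departure to UTC: 6:00 AM + 9:00 = 3:00 PM UTC on Oct 11.
Add 6 hours and 28 minutes flight time → 9:28 PM UTC.
Auckland is UTC+13:00, so local arrival = 9:28 PM + 13:00 = 10:28 AM on Oct 12.
Layover = 3:53 PM − 10:28 AM = 5 hours 25 minutes.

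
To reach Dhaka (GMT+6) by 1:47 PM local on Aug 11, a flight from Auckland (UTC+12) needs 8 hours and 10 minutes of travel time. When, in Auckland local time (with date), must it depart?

Target arrival in UTC: 1:47 PM − 6:00 = 7:47 AM on Aug 11.
Subtract 8 hours and 10 minutes → departure 11:37 PM UTC on Aug 10.
Auckland is UTC+12:00: 11:37 PM + 12:00 = 11:37 AM on Aug 11.

11:37 AM on August 11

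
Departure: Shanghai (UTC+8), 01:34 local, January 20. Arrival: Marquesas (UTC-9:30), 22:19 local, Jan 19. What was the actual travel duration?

14 hours 15 minutes

Departure in UTC: 01:34 − 8:00 = 17:34 on Jan 19.
Arrival in UTC: 22:19 + 9:30 = 07:49 on Jan 20.
Elapsed = 07:49 − 17:34 (+1 day) = 14 hours 15 minutes.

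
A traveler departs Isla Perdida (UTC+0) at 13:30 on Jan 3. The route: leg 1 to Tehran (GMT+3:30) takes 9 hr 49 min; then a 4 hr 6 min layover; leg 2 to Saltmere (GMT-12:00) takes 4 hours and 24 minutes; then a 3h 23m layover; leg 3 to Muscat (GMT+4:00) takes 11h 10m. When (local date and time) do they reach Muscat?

02:22 on Jan 5

Isla Perdida is at UTC+0, so departure is already 13:30 UTC on Jan 3.
Add 9 hours and 49 minutes leg 1 → 23:19 UTC.
Add 4 hours 6 minutes layover in Tehran → 03:25 UTC (Jan 4).
Add 4 hours and 24 minutes leg 2 → 07:49 UTC.
Add 3 hours 23 minutes layover in Saltmere → 11:12 UTC.
Add 11 hours 10 minutes leg 3 → 22:22 UTC.
Muscat is UTC+4:00, so local arrival = 22:22 + 4:00 = 02:22 on Jan 5.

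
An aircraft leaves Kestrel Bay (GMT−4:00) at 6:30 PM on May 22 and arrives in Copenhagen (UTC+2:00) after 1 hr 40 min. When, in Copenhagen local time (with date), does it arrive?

2:10 AM on May 23

Convert departure to UTC: 6:30 PM + 4:00 = 10:30 PM UTC on May 22.
Add 1 hour 40 minutes travel time → 12:10 AM UTC (May 23).
Copenhagen is UTC+2:00, so local arrival = 12:10 AM + 2:00 = 2:10 AM on May 23.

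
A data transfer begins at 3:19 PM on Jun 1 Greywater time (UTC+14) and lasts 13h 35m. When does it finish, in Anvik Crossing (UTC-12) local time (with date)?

Convert start to UTC: 3:19 PM − 14:00 = 1:19 AM UTC on Jun 1.
Add 13 hours 35 minutes duration → 2:54 PM UTC.
Anvik Crossing is UTC−12:00, so local end time = 2:54 PM − 12:00 = 2:54 AM on Jun 1.

2:54 AM on Jun 1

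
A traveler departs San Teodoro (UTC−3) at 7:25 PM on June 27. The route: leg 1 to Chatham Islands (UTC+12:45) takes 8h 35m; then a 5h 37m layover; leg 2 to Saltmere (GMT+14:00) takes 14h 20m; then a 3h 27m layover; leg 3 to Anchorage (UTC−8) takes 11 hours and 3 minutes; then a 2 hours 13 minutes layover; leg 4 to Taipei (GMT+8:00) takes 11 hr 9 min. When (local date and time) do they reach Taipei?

2:49 PM on Jun 30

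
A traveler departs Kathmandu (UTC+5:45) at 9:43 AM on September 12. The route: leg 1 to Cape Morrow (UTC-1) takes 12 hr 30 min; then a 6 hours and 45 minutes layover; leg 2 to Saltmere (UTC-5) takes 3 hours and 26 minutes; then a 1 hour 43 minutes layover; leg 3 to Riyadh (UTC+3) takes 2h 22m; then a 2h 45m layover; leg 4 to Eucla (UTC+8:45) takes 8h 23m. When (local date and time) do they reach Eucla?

2:37 AM on Sep 14

Convert departure to UTC: 9:43 AM − 5:45 = 3:58 AM UTC on Sep 12.
Add 12 hours 30 minutes leg 1 → 4:28 PM UTC.
Add 6 hours 45 minutes layover in Cape Morrow → 11:13 PM UTC.
Add 3 hours 26 minutes leg 2 → 2:39 AM UTC (Sep 13).
Add 1 hour and 43 minutes layover in Saltmere → 4:22 AM UTC.
Add 2 hours 22 minutes leg 3 → 6:44 AM UTC.
Add 2 hours 45 minutes layover in Riyadh → 9:29 AM UTC.
Add 8 hours and 23 minutes leg 4 → 5:52 PM UTC.
Eucla is UTC+8:45, so local arrival = 5:52 PM + 8:45 = 2:37 AM on Sep 14.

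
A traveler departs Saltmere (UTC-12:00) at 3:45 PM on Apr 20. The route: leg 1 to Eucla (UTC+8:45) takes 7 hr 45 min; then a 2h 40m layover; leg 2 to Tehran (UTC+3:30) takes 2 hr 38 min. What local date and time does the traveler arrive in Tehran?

8:18 PM on Apr 21

Convert departure to UTC: 3:45 PM + 12:00 = 3:45 AM UTC on Apr 21.
Add 7 hours 45 minutes leg 1 → 11:30 AM UTC.
Add 2 hours and 40 minutes layover in Eucla → 2:10 PM UTC.
Add 2 hours and 38 minutes leg 2 → 4:48 PM UTC.
Tehran is UTC+3:30, so local arrival = 4:48 PM + 3:30 = 8:18 PM on Apr 21.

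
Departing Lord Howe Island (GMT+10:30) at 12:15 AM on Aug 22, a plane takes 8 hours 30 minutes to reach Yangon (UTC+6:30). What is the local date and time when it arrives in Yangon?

4:45 AM on Aug 22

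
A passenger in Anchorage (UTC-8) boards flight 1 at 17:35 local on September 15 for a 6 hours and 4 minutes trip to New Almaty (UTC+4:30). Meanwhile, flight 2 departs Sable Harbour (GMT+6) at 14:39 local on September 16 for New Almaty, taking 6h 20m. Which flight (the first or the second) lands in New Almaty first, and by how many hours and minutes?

Flight 1 in UTC: 17:35 + 8:00 = 01:35 on Sep 16.
+6 hours and 4 minutes → arrive 07:39 UTC on Sep 16.
Flight 2 in UTC: 14:39 − 6:00 = 08:39 on Sep 16.
+6 hours 20 minutes → arrive 14:59 UTC on Sep 16.
Flight 1 lands earlier by 7 hours 20 minutes.

the first, by 7 hours 20 minutes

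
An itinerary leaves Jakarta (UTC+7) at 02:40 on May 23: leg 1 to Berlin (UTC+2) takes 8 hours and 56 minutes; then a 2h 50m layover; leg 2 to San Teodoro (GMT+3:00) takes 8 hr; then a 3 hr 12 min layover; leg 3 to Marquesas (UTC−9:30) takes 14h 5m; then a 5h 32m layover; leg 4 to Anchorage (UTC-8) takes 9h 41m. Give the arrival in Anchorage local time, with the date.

15:56 on May 24

Convert departure to UTC: 02:40 − 7:00 = 19:40 UTC on May 22.
Add 8 hours 56 minutes leg 1 → 04:36 UTC (May 23).
Add 2 hours and 50 minutes layover in Berlin → 07:26 UTC.
Add 8 hours leg 2 → 15:26 UTC.
Add 3 hours 12 minutes layover in San Teodoro → 18:38 UTC.
Add 14 hours and 5 minutes leg 3 → 08:43 UTC (May 24).
Add 5 hours and 32 minutes layover in Marquesas → 14:15 UTC.
Add 9 hours and 41 minutes leg 4 → 23:56 UTC.
Anchorage is UTC−8:00, so local arrival = 23:56 − 8:00 = 15:56 on May 24.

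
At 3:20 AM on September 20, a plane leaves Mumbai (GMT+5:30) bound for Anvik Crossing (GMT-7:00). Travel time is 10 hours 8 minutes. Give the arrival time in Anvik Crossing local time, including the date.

Convert departure to UTC: 3:20 AM − 5:30 = 9:50 PM UTC on Sep 19.
Add 10 hours 8 minutes travel time → 7:58 AM UTC (Sep 20).
Anvik Crossing is UTC−7:00, so local arrival = 7:58 AM − 7:00 = 12:58 AM on Sep 20.

12:58 AM on Sep 20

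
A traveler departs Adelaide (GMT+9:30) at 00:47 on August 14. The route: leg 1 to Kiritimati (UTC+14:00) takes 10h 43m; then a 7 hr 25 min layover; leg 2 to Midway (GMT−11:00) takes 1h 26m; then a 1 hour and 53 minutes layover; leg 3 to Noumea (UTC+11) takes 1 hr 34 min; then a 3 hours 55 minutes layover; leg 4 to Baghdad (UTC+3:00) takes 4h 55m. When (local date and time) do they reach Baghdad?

02:08 on August 15

Convert departure to UTC: 00:47 − 9:30 = 15:17 UTC on Aug 13.
Add 10 hours and 43 minutes leg 1 → 02:00 UTC (Aug 14).
Add 7 hours 25 minutes layover in Kiritimati → 09:25 UTC.
Add 1 hour and 26 minutes leg 2 → 10:51 UTC.
Add 1 hour 53 minutes layover in Midway → 12:44 UTC.
Add 1 hour 34 minutes leg 3 → 14:18 UTC.
Add 3 hours and 55 minutes layover in Noumea → 18:13 UTC.
Add 4 hours and 55 minutes leg 4 → 23:08 UTC.
Baghdad is UTC+3:00, so local arrival = 23:08 + 3:00 = 02:08 on Aug 15.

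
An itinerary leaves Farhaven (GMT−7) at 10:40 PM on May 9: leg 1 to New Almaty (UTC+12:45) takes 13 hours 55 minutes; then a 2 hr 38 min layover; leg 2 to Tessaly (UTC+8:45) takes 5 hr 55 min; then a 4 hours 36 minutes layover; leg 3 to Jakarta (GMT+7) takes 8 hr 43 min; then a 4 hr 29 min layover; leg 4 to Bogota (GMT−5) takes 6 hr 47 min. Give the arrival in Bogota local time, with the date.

11:43 PM on May 11

Convert departure to UTC: 10:40 PM + 7:00 = 5:40 AM UTC on May 10.
Add 13 hours 55 minutes leg 1 → 7:35 PM UTC.
Add 2 hours 38 minutes layover in New Almaty → 10:13 PM UTC.
Add 5 hours 55 minutes leg 2 → 4:08 AM UTC (May 11).
Add 4 hours and 36 minutes layover in Tessaly → 8:44 AM UTC.
Add 8 hours and 43 minutes leg 3 → 5:27 PM UTC.
Add 4 hours and 29 minutes layover in Jakarta → 9:56 PM UTC.
Add 6 hours 47 minutes leg 4 → 4:43 AM UTC (May 12).
Bogota is UTC−5:00, so local arrival = 4:43 AM − 5:00 = 11:43 PM on May 11.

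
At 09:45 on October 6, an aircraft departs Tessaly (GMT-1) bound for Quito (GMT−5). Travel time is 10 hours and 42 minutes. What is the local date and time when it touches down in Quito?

Convert departure to UTC: 09:45 + 1:00 = 10:45 UTC on Oct 6.
Add 10 hours and 42 minutes travel time → 21:27 UTC.
Quito is UTC−5:00, so local arrival = 21:27 − 5:00 = 16:27 on Oct 6.

16:27 on October 6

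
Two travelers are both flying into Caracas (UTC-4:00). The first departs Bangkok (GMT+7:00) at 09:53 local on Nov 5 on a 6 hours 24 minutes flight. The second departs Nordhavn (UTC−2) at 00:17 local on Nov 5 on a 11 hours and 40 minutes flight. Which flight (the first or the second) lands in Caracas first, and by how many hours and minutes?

the first, by 4 hours 40 minutes

Flight 1 in UTC: 09:53 − 7:00 = 02:53 on Nov 5.
+6 hours 24 minutes → arrive 09:17 UTC on Nov 5.
Flight 2 in UTC: 00:17 + 2:00 = 02:17 on Nov 5.
+11 hours and 40 minutes → arrive 13:57 UTC on Nov 5.
Flight 1 lands earlier by 4 hours 40 minutes.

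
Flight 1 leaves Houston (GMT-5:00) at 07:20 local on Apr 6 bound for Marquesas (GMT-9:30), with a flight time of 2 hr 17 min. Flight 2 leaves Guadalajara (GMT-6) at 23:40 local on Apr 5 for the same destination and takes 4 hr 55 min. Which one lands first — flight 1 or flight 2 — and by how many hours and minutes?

Flight 1 in UTC: 07:20 + 5:00 = 12:20 on Apr 6.
+2 hours 17 minutes → arrive 14:37 UTC on Apr 6.
Flight 2 in UTC: 23:40 + 6:00 = 05:40 on Apr 6.
+4 hours and 55 minutes → arrive 10:35 UTC on Apr 6.
Flight 2 lands earlier by 4 hours 2 minutes.

the second, by 4 hours 2 minutes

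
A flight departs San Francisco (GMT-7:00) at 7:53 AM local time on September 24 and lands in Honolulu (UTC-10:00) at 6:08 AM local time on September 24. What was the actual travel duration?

1 hour 15 minutes

Departure in UTC: 7:53 AM + 7:00 = 2:53 PM on Sep 24.
Arrival in UTC: 6:08 AM + 10:00 = 4:08 PM on Sep 24.
Elapsed = 4:08 PM − 2:53 PM = 1 hour 15 minutes.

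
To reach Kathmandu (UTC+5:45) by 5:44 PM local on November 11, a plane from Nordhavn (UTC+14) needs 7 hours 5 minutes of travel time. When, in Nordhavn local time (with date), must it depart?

6:54 PM on November 11

Target arrival in UTC: 5:44 PM − 5:45 = 11:59 AM on Nov 11.
Subtract 7 hours 5 minutes → departure 4:54 AM UTC on Nov 11.
Nordhavn is UTC+14:00: 4:54 AM + 14:00 = 6:54 PM on Nov 11.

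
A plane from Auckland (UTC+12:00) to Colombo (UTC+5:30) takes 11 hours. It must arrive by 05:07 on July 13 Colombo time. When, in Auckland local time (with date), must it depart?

00:37 on July 13

Target arrival in UTC: 05:07 − 5:30 = 23:37 on Jul 12.
Subtract 11 hours → departure 12:37 UTC on Jul 12.
Auckland is UTC+12:00: 12:37 + 12:00 = 00:37 on Jul 13.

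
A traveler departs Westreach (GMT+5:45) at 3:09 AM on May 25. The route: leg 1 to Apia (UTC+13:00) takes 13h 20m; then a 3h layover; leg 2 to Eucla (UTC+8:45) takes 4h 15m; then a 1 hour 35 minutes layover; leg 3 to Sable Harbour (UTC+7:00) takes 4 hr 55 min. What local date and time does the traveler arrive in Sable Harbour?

7:29 AM on May 26

Convert departure to UTC: 3:09 AM − 5:45 = 9:24 PM UTC on May 24.
Add 13 hours 20 minutes leg 1 → 10:44 AM UTC (May 25).
Add 3 hours layover in Apia → 1:44 PM UTC.
Add 4 hours 15 minutes leg 2 → 5:59 PM UTC.
Add 1 hour 35 minutes layover in Eucla → 7:34 PM UTC.
Add 4 hours 55 minutes leg 3 → 12:29 AM UTC (May 26).
Sable Harbour is UTC+7:00, so local arrival = 12:29 AM + 7:00 = 7:29 AM on May 26.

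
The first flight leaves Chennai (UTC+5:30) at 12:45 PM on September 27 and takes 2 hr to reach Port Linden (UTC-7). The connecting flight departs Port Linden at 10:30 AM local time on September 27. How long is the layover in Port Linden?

Convert departure to UTC: 12:45 PM − 5:30 = 7:15 AM UTC on Sep 27.
Add 2 hours flight time → 9:15 AM UTC.
Port Linden is UTC−7:00, so local arrival = 9:15 AM − 7:00 = 2:15 AM on Sep 27.
Layover = 10:30 AM − 2:15 AM = 8 hours 15 minutes.

8 hours 15 minutes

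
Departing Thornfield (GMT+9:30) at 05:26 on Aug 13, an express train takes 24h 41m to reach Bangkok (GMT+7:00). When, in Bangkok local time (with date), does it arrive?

Convert departure to UTC: 05:26 − 9:30 = 19:56 UTC on Aug 12.
Add 24 hours 41 minutes travel time → 20:37 UTC (Aug 13).
Bangkok is UTC+7:00, so local arrival = 20:37 + 7:00 = 03:37 on Aug 14.

03:37 on Aug 14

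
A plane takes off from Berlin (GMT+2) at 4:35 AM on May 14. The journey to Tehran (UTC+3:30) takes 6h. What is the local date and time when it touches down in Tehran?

12:05 PM on May 14

Tehran is 1:30 ahead of Berlin.
After 6 hours it is 10:35 AM in Berlin.
Shift by the zone difference: 10:35 AM + 1:30 = 12:05 PM on May 14 in Tehran.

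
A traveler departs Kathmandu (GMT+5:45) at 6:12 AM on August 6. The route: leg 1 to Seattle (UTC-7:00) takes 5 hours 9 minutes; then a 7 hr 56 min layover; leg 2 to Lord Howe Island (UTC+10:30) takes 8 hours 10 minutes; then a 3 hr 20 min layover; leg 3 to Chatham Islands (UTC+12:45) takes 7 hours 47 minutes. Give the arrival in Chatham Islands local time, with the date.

9:34 PM on Aug 7

Convert departure to UTC: 6:12 AM − 5:45 = 12:27 AM UTC on Aug 6.
Add 5 hours and 9 minutes leg 1 → 5:36 AM UTC.
Add 7 hours 56 minutes layover in Seattle → 1:32 PM UTC.
Add 8 hours 10 minutes leg 2 → 9:42 PM UTC.
Add 3 hours and 20 minutes layover in Lord Howe Island → 1:02 AM UTC (Aug 7).
Add 7 hours 47 minutes leg 3 → 8:49 AM UTC.
Chatham Islands is UTC+12:45, so local arrival = 8:49 AM + 12:45 = 9:34 PM on Aug 7.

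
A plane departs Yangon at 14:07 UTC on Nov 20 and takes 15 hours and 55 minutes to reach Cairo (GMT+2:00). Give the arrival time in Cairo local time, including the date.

Departure is given in UTC: 14:07 on Nov 20.
Add 15 hours 55 minutes → 06:02 UTC (Nov 21).
Cairo is UTC+2:00: 06:02 + 2:00 = 08:02 on Nov 21.

08:02 on November 21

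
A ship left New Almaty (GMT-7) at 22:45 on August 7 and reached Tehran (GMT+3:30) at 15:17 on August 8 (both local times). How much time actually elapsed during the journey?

6 hours 2 minutes

Departure in UTC: 22:45 + 7:00 = 05:45 on Aug 8.
Arrival in UTC: 15:17 − 3:30 = 11:47 on Aug 8.
Elapsed = 11:47 − 05:45 = 6 hours 2 minutes.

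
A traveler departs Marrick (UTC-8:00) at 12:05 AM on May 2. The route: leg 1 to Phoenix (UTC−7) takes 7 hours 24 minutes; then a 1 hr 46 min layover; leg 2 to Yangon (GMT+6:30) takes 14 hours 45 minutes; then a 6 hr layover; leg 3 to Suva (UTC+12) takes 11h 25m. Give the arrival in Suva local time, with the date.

Convert departure to UTC: 12:05 AM + 8:00 = 8:05 AM UTC on May 2.
Add 7 hours 24 minutes leg 1 → 3:29 PM UTC.
Add 1 hour and 46 minutes layover in Phoenix → 5:15 PM UTC.
Add 14 hours and 45 minutes leg 2 → 8:00 AM UTC (May 3).
Add 6 hours layover in Yangon → 2:00 PM UTC.
Add 11 hours 25 minutes leg 3 → 1:25 AM UTC (May 4).
Suva is UTC+12:00, so local arrival = 1:25 AM + 12:00 = 1:25 PM on May 4.

1:25 PM on May 4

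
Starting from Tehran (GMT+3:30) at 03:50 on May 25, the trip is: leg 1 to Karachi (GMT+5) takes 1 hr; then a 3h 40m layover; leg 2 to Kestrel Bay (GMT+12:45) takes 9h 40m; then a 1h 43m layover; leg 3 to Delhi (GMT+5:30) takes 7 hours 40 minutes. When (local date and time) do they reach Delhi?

05:33 on May 26

Convert departure to UTC: 03:50 − 3:30 = 00:20 UTC on May 25.
Add 1 hour leg 1 → 01:20 UTC.
Add 3 hours 40 minutes layover in Karachi → 05:00 UTC.
Add 9 hours 40 minutes leg 2 → 14:40 UTC.
Add 1 hour and 43 minutes layover in Kestrel Bay → 16:23 UTC.
Add 7 hours and 40 minutes leg 3 → 00:03 UTC (May 26).
Delhi is UTC+5:30, so local arrival = 00:03 + 5:30 = 05:33 on May 26.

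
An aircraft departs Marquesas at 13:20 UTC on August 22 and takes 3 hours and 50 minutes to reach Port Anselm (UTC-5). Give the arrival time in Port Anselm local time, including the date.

12:10 on August 22

Departure is given in UTC: 13:20 on Aug 22.
Add 3 hours and 50 minutes → 17:10 UTC.
Port Anselm is UTC−5:00: 17:10 − 5:00 = 12:10 on Aug 22.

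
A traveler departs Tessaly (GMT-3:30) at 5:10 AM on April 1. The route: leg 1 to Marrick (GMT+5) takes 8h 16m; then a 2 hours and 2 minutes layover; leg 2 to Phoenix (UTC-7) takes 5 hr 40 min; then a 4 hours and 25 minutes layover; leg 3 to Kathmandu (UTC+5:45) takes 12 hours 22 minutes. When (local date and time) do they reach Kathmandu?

Convert departure to UTC: 5:10 AM + 3:30 = 8:40 AM UTC on Apr 1.
Add 8 hours and 16 minutes leg 1 → 4:56 PM UTC.
Add 2 hours and 2 minutes layover in Marrick → 6:58 PM UTC.
Add 5 hours and 40 minutes leg 2 → 12:38 AM UTC (Apr 2).
Add 4 hours and 25 minutes layover in Phoenix → 5:03 AM UTC.
Add 12 hours 22 minutes leg 3 → 5:25 PM UTC.
Kathmandu is UTC+5:45, so local arrival = 5:25 PM + 5:45 = 11:10 PM on Apr 2.

11:10 PM on April 2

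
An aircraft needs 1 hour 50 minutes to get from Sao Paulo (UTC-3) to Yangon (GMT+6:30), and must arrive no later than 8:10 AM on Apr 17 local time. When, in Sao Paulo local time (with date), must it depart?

8:50 PM on Apr 16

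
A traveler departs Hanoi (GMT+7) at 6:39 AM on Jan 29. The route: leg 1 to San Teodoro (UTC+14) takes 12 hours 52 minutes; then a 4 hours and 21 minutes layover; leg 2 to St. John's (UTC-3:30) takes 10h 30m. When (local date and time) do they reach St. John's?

Convert departure to UTC: 6:39 AM − 7:00 = 11:39 PM UTC on Jan 28.
Add 12 hours and 52 minutes leg 1 → 12:31 PM UTC (Jan 29).
Add 4 hours 21 minutes layover in San Teodoro → 4:52 PM UTC.
Add 10 hours and 30 minutes leg 2 → 3:22 AM UTC (Jan 30).
St. John's is UTC−3:30, so local arrival = 3:22 AM − 3:30 = 11:52 PM on Jan 29.

11:52 PM on Jan 29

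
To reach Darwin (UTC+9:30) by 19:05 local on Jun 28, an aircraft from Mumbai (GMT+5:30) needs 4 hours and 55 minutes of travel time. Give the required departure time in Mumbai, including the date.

10:10 on Jun 28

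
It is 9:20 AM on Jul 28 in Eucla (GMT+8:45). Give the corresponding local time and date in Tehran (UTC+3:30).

Tehran is 5:15 behind Eucla.
Shift by the zone difference: 9:20 AM − 5:15 = 4:05 AM on Jul 28 in Tehran.

4:05 AM on July 28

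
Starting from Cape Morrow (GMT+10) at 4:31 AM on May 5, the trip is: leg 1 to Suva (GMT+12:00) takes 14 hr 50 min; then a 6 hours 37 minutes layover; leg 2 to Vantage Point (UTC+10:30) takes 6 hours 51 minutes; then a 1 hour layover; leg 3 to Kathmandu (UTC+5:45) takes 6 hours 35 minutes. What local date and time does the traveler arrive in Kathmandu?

Convert departure to UTC: 4:31 AM − 10:00 = 6:31 PM UTC on May 4.
Add 14 hours 50 minutes leg 1 → 9:21 AM UTC (May 5).
Add 6 hours 37 minutes layover in Suva → 3:58 PM UTC.
Add 6 hours and 51 minutes leg 2 → 10:49 PM UTC.
Add 1 hour layover in Vantage Point → 11:49 PM UTC.
Add 6 hours 35 minutes leg 3 → 6:24 AM UTC (May 6).
Kathmandu is UTC+5:45, so local arrival = 6:24 AM + 5:45 = 12:09 PM on May 6.

12:09 PM on May 6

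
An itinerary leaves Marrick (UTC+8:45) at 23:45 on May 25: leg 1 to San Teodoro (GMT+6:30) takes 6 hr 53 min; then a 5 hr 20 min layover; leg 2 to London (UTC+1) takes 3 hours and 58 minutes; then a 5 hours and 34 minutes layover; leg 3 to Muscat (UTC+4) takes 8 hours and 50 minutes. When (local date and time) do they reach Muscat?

01:35 on May 27

Convert departure to UTC: 23:45 − 8:45 = 15:00 UTC on May 25.
Add 6 hours 53 minutes leg 1 → 21:53 UTC.
Add 5 hours 20 minutes layover in San Teodoro → 03:13 UTC (May 26).
Add 3 hours and 58 minutes leg 2 → 07:11 UTC.
Add 5 hours 34 minutes layover in London → 12:45 UTC.
Add 8 hours and 50 minutes leg 3 → 21:35 UTC.
Muscat is UTC+4:00, so local arrival = 21:35 + 4:00 = 01:35 on May 27.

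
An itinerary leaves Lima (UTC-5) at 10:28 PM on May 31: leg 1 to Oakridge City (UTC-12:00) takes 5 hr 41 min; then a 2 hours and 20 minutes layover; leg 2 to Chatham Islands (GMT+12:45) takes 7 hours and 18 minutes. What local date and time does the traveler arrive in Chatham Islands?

7:32 AM on June 2

Convert departure to UTC: 10:28 PM + 5:00 = 3:28 AM UTC on Jun 1.
Add 5 hours and 41 minutes leg 1 → 9:09 AM UTC.
Add 2 hours and 20 minutes layover in Oakridge City → 11:29 AM UTC.
Add 7 hours 18 minutes leg 2 → 6:47 PM UTC.
Chatham Islands is UTC+12:45, so local arrival = 6:47 PM + 12:45 = 7:32 AM on Jun 2.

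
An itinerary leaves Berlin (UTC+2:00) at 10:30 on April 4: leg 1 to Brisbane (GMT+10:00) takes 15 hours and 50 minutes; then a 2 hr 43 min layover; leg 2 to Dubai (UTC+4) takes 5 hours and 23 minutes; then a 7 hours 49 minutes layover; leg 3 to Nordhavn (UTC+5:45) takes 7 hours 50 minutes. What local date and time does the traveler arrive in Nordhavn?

05:50 on April 6

Convert departure to UTC: 10:30 − 2:00 = 08:30 UTC on Apr 4.
Add 15 hours and 50 minutes leg 1 → 00:20 UTC (Apr 5).
Add 2 hours 43 minutes layover in Brisbane → 03:03 UTC.
Add 5 hours and 23 minutes leg 2 → 08:26 UTC.
Add 7 hours 49 minutes layover in Dubai → 16:15 UTC.
Add 7 hours and 50 minutes leg 3 → 00:05 UTC (Apr 6).
Nordhavn is UTC+5:45, so local arrival = 00:05 + 5:45 = 05:50 on Apr 6.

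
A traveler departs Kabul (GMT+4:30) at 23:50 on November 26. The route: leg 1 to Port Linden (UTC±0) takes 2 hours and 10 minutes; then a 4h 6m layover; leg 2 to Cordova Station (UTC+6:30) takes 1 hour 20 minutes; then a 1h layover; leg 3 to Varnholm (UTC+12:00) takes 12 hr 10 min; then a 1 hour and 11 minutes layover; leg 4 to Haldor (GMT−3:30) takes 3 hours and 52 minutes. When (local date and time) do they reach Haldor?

Convert departure to UTC: 23:50 − 4:30 = 19:20 UTC on Nov 26.
Add 2 hours 10 minutes leg 1 → 21:30 UTC.
Add 4 hours and 6 minutes layover in Port Linden → 01:36 UTC (Nov 27).
Add 1 hour 20 minutes leg 2 → 02:56 UTC.
Add 1 hour layover in Cordova Station → 03:56 UTC.
Add 12 hours and 10 minutes leg 3 → 16:06 UTC.
Add 1 hour 11 minutes layover in Varnholm → 17:17 UTC.
Add 3 hours and 52 minutes leg 4 → 21:09 UTC.
Haldor is UTC−3:30, so local arrival = 21:09 − 3:30 = 17:39 on Nov 27.

17:39 on November 27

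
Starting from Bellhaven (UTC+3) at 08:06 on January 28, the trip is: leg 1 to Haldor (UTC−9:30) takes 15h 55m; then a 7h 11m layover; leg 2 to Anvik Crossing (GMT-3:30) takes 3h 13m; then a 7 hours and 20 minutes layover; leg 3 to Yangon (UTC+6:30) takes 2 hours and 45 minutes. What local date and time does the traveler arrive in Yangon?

Convert departure to UTC: 08:06 − 3:00 = 05:06 UTC on Jan 28.
Add 15 hours and 55 minutes leg 1 → 21:01 UTC.
Add 7 hours and 11 minutes layover in Haldor → 04:12 UTC (Jan 29).
Add 3 hours 13 minutes leg 2 → 07:25 UTC.
Add 7 hours and 20 minutes layover in Anvik Crossing → 14:45 UTC.
Add 2 hours and 45 minutes leg 3 → 17:30 UTC.
Yangon is UTC+6:30, so local arrival = 17:30 + 6:30 = 00:00 on Jan 30.

00:00 on Jan 30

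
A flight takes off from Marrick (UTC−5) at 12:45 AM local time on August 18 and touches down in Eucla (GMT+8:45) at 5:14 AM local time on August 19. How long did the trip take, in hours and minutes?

14 hours 44 minutes

Eucla is 13:45 ahead of Marrick.
Clock-face elapsed time (ignoring zones) is 28 hours 29 minutes.
Actual elapsed = 28 hours 29 minutes − 13:45 = 14 hours 44 minutes.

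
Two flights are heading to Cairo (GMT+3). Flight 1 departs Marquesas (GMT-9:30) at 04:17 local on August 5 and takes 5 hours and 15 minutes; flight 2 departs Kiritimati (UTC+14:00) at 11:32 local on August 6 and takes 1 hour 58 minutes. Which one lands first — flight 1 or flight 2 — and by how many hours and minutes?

Flight 1 in UTC: 04:17 + 9:30 = 13:47 on Aug 5.
+5 hours and 15 minutes → arrive 19:02 UTC on Aug 5.
Flight 2 in UTC: 11:32 − 14:00 = 21:32 on Aug 5.
+1 hour and 58 minutes → arrive 23:30 UTC on Aug 5.
Flight 1 lands earlier by 4 hours 28 minutes.

the first, by 4 hours 28 minutes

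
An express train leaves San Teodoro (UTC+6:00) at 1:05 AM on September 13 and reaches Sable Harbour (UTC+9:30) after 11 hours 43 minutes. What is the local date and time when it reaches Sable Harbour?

4:18 PM on September 13

Convert departure to UTC: 1:05 AM − 6:00 = 7:05 PM UTC on Sep 12.
Add 11 hours 43 minutes travel time → 6:48 AM UTC (Sep 13).
Sable Harbour is UTC+9:30, so local arrival = 6:48 AM + 9:30 = 4:18 PM on Sep 13.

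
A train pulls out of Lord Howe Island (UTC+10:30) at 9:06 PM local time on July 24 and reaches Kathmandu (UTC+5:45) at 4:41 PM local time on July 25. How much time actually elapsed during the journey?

24 hours 20 minutes

Departure in UTC: 9:06 PM − 10:30 = 10:36 AM on Jul 24.
Arrival in UTC: 4:41 PM − 5:45 = 10:56 AM on Jul 25.
Elapsed = 10:56 AM − 10:36 AM (+1 day) = 24 hours 20 minutes.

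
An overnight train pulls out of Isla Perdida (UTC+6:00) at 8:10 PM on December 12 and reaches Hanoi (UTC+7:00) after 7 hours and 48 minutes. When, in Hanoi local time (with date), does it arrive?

4:58 AM on December 13

Convert departure to UTC: 8:10 PM − 6:00 = 2:10 PM UTC on Dec 12.
Add 7 hours 48 minutes travel time → 9:58 PM UTC.
Hanoi is UTC+7:00, so local arrival = 9:58 PM + 7:00 = 4:58 AM on Dec 13.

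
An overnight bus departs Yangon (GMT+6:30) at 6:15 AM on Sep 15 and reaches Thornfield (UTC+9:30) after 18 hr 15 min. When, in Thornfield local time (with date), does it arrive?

3:30 AM on September 16

Convert departure to UTC: 6:15 AM − 6:30 = 11:45 PM UTC on Sep 14.
Add 18 hours 15 minutes travel time → 6:00 PM UTC (Sep 15).
Thornfield is UTC+9:30, so local arrival = 6:00 PM + 9:30 = 3:30 AM on Sep 16.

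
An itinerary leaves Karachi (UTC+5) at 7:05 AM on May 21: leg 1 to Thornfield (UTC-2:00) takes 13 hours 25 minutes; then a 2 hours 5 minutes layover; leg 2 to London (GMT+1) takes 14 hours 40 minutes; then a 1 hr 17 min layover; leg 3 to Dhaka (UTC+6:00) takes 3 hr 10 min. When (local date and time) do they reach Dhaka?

6:42 PM on May 22

Convert departure to UTC: 7:05 AM − 5:00 = 2:05 AM UTC on May 21.
Add 13 hours and 25 minutes leg 1 → 3:30 PM UTC.
Add 2 hours and 5 minutes layover in Thornfield → 5:35 PM UTC.
Add 14 hours and 40 minutes leg 2 → 8:15 AM UTC (May 22).
Add 1 hour 17 minutes layover in London → 9:32 AM UTC.
Add 3 hours 10 minutes leg 3 → 12:42 PM UTC.
Dhaka is UTC+6:00, so local arrival = 12:42 PM + 6:00 = 6:42 PM on May 22.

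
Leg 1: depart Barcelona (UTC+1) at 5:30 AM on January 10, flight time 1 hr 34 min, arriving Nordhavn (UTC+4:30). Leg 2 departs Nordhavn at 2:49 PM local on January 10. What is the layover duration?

4 hours 15 minutes

Convert departure to UTC: 5:30 AM − 1:00 = 4:30 AM UTC on Jan 10.
Add 1 hour and 34 minutes flight time → 6:04 AM UTC.
Nordhavn is UTC+4:30, so local arrival = 6:04 AM + 4:30 = 10:34 AM on Jan 10.
Layover = 2:49 PM − 10:34 AM = 4 hours 15 minutes.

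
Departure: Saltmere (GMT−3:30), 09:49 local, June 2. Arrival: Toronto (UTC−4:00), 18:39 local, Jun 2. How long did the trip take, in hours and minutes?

9 hours 20 minutes

Departure in UTC: 09:49 + 3:30 = 13:19 on Jun 2.
Arrival in UTC: 18:39 + 4:00 = 22:39 on Jun 2.
Elapsed = 22:39 − 13:19 = 9 hours 20 minutes.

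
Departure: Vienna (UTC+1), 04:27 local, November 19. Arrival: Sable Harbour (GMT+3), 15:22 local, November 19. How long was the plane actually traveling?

Departure in UTC: 04:27 − 1:00 = 03:27 on Nov 19.
Arrival in UTC: 15:22 − 3:00 = 12:22 on Nov 19.
Elapsed = 12:22 − 03:27 = 8 hours 55 minutes.

8 hours 55 minutes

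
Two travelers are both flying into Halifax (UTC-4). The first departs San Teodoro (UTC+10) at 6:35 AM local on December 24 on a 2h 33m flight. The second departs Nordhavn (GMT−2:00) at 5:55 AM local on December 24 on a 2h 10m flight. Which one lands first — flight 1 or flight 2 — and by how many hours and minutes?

Flight 1 in UTC: 6:35 AM − 10:00 = 8:35 PM on Dec 23.
+2 hours and 33 minutes → arrive 11:08 PM UTC on Dec 23.
Flight 2 in UTC: 5:55 AM + 2:00 = 7:55 AM on Dec 24.
+2 hours and 10 minutes → arrive 10:05 AM UTC on Dec 24.
Flight 1 lands earlier by 10 hours 57 minutes.

the first, by 10 hours 57 minutes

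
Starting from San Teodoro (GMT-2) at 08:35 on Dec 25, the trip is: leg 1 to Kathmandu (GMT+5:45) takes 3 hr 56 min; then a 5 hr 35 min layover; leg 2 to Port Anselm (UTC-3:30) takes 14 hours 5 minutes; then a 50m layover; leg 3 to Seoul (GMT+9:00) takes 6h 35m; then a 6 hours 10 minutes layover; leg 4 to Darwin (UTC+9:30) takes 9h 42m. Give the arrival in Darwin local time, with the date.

Convert departure to UTC: 08:35 + 2:00 = 10:35 UTC on Dec 25.
Add 3 hours 56 minutes leg 1 → 14:31 UTC.
Add 5 hours 35 minutes layover in Kathmandu → 20:06 UTC.
Add 14 hours 5 minutes leg 2 → 10:11 UTC (Dec 26).
Add 50 minutes layover in Port Anselm → 11:01 UTC.
Add 6 hours 35 minutes leg 3 → 17:36 UTC.
Add 6 hours and 10 minutes layover in Seoul → 23:46 UTC.
Add 9 hours and 42 minutes leg 4 → 09:28 UTC (Dec 27).
Darwin is UTC+9:30, so local arrival = 09:28 + 9:30 = 18:58 on Dec 27.

18:58 on December 27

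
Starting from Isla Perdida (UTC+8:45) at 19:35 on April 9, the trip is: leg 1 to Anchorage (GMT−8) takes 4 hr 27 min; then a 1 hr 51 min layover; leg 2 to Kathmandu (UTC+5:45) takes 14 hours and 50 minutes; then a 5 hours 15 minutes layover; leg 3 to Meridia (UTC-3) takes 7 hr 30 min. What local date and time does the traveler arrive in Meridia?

Convert departure to UTC: 19:35 − 8:45 = 10:50 UTC on Apr 9.
Add 4 hours 27 minutes leg 1 → 15:17 UTC.
Add 1 hour 51 minutes layover in Anchorage → 17:08 UTC.
Add 14 hours 50 minutes leg 2 → 07:58 UTC (Apr 10).
Add 5 hours 15 minutes layover in Kathmandu → 13:13 UTC.
Add 7 hours 30 minutes leg 3 → 20:43 UTC.
Meridia is UTC−3:00, so local arrival = 20:43 − 3:00 = 17:43 on Apr 10.

17:43 on April 10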